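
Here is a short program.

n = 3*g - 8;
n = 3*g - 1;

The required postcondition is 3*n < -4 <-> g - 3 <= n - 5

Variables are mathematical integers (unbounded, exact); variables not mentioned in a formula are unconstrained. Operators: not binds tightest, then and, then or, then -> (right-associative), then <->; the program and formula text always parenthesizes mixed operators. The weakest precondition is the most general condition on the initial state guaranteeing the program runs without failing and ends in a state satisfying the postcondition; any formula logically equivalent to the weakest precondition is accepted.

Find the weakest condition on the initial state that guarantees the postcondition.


Working backward. After the program, the postcondition 3*n < -4 <-> g - 3 <= n - 5 must hold; in canonical form it is 3*n < -4 <-> g <= n - 2.
Before n := 3*g - 1: 9*g < -1 <-> 2*g >= 3
Before n := 3*g - 8: 9*g < -1 <-> 2*g >= 3
Answer: WP = 9*g < -1 <-> 2*g >= 3


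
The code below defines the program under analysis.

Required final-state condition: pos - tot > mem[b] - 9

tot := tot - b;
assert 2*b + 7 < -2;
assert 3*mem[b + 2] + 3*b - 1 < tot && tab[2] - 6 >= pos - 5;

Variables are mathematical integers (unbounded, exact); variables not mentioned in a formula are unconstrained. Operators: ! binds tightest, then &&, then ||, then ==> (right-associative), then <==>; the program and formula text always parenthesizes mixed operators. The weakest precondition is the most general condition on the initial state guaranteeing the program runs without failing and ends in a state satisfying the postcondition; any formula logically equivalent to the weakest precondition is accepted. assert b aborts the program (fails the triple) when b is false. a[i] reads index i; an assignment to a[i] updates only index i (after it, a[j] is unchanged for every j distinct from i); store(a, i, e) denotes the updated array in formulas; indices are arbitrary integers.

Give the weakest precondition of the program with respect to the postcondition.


Working backward. After the program, the postcondition pos - tot > mem[b] - 9 must hold; in canonical form it is pos > mem[b] + tot - 9.
Before assert 3*mem[b + 2] + 3*b - 1 < tot && tab[2] - 6 >= pos - 5: 3*mem[b + 2] + 3*b < tot + 1 && tab[2] >= pos + 1 && pos > mem[b] + tot - 9
Before assert 2*b + 7 < -2: 2*b < -9 && 3*mem[b + 2] + 3*b < tot + 1 && tab[2] >= pos + 1 && pos > mem[b] + tot - 9
Before tot := tot - b: 2*b < -9 && 3*mem[b + 2] + 4*b < tot + 1 && tab[2] >= pos + 1 && b + pos > mem[b] + tot - 9
Answer: WP = 2*b < -9 && 3*mem[b + 2] + 4*b < tot + 1 && tab[2] >= pos + 1 && b + pos > mem[b] + tot - 9


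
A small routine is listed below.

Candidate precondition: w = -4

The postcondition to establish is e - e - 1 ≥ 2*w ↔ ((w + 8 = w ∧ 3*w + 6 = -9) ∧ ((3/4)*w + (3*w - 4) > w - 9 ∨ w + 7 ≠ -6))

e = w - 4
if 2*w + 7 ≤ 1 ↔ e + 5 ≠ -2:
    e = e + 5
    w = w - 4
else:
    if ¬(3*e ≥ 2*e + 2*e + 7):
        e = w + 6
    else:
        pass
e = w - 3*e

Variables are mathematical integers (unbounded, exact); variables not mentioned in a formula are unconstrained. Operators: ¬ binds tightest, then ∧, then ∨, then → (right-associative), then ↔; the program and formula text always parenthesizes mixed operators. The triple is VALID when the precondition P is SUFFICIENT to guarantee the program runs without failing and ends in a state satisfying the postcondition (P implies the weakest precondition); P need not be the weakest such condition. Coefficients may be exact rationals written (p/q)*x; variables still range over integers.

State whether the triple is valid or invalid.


Working backward. After the program, the postcondition e - e - 1 ≥ 2*w ↔ ((w + 8 = w ∧ 3*w + 6 = -9) ∧ ((3/4)*w + (3*w - 4) > w - 9 ∨ w + 7 ≠ -6)) must hold; in canonical form it is ¬(2*w ≤ -1).
Before e := w - 3*e: ¬(2*w ≤ -1)
Then branch requires ¬(2*w ≤ 7); else branch requires ((¬(e ≤ -7)) → (¬(2*w ≤ -1))) ∧ (e ≤ -7 → (¬(2*w ≤ -1))).
Before the if: ((2*w ≤ -6 ↔ e ≠ -7) → (¬(2*w ≤ 7))) ∧ ((¬(2*w ≤ -6 ↔ e ≠ -7)) → (((¬(e ≤ -7)) → (¬(2*w ≤ -1))) ∧ (e ≤ -7 → (¬(2*w ≤ -1)))))
Before e := w - 4: ((2*w ≤ -6 ↔ w ≠ -3) → (¬(2*w ≤ 7))) ∧ ((¬(2*w ≤ -6 ↔ w ≠ -3)) → (((¬(w ≤ -3)) → (¬(2*w ≤ -1))) ∧ (w ≤ -3 → (¬(2*w ≤ -1)))))
The weakest precondition is ((2*w ≤ -6 ↔ w ≠ -3) → (¬(2*w ≤ 7))) ∧ ((¬(2*w ≤ -6 ↔ w ≠ -3)) → (((¬(w ≤ -3)) → (¬(2*w ≤ -1))) ∧ (w ≤ -3 → (¬(2*w ≤ -1))))).
Check whether w = -4 implies it.
Countermodel: at the initial state w = -4, the precondition holds but the weakest precondition fails.
Answer: invalid


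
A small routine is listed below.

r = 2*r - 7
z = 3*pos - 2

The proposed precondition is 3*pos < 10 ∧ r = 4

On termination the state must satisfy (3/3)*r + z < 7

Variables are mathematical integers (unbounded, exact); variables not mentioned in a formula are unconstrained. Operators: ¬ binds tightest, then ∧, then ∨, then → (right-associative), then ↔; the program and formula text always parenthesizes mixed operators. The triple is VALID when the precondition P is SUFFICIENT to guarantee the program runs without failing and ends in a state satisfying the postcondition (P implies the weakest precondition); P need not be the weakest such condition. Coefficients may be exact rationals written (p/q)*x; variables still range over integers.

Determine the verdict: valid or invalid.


Working backward. After the program, the postcondition (3/3)*r + z < 7 must hold; in canonical form it is r + z < 7.
Before z := 3*pos - 2: 3*pos + r < 9
Before r := 2*r - 7: 3*pos + 2*r < 16
The weakest precondition is 3*pos + 2*r < 16.
Check whether 3*pos < 10 ∧ r = 4 implies it.
Countermodel: at the initial state pos = 3, r = 4, the precondition holds but the weakest precondition fails.
Answer: invalid


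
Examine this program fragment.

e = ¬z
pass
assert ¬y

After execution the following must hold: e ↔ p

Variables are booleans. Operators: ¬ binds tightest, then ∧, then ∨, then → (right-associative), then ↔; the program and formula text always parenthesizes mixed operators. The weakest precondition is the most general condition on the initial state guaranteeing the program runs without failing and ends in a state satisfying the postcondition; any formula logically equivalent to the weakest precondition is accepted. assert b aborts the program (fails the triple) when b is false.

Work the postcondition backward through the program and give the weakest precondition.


Working backward. After the program, e ↔ p must hold.
Before assert ¬y: (¬y) ∧ (e ↔ p)
Before skip: (¬y) ∧ (e ↔ p)
Before e := ¬z: (¬y) ∧ ((¬z) ↔ p)
Answer: WP = (¬y) ∧ ((¬z) ↔ p)


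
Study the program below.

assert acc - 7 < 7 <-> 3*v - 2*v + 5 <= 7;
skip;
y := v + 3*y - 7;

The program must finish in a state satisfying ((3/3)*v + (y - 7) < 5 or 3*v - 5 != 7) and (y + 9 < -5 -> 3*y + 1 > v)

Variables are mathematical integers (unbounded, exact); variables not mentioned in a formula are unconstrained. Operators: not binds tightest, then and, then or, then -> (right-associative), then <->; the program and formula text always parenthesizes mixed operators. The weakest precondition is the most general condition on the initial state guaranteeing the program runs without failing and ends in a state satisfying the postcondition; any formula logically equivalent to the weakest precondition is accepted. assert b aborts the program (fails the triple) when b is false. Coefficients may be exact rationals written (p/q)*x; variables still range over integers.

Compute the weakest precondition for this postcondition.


Working backward. After the program, the postcondition ((3/3)*v + (y - 7) < 5 or 3*v - 5 != 7) and (y + 9 < -5 -> 3*y + 1 > v) must hold; in canonical form it is (v + y < 12 or 3*v != 12) and (y < -14 -> 3*y > v - 1).
Before y := v + 3*y - 7: (2*v + 3*y < 19 or 3*v != 12) and (v + 3*y < -7 -> 2*v + 9*y > 20)
Before skip: (2*v + 3*y < 19 or 3*v != 12) and (v + 3*y < -7 -> 2*v + 9*y > 20)
Before assert acc - 7 < 7 <-> 3*v - 2*v + 5 <= 7: (acc < 14 <-> v <= 2) and (2*v + 3*y < 19 or 3*v != 12) and (v + 3*y < -7 -> 2*v + 9*y > 20)
Answer: WP = (acc < 14 <-> v <= 2) and (2*v + 3*y < 19 or 3*v != 12) and (v + 3*y < -7 -> 2*v + 9*y > 20)


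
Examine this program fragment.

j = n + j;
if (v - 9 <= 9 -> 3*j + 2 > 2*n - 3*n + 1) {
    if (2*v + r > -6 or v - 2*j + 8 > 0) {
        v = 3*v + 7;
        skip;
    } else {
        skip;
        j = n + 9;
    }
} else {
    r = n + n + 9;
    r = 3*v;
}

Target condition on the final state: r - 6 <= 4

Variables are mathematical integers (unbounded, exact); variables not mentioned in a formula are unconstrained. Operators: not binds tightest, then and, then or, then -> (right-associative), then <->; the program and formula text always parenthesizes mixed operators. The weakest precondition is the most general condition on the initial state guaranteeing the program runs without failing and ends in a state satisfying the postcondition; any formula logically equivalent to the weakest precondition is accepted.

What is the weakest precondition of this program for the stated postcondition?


Working backward. After the program, the postcondition r - 6 <= 4 must hold; in canonical form it is r <= 10.
Then branch requires ((r + 2*v > -6 or v > 2*j - 8) -> r <= 10) and ((not (r + 2*v > -6 or v > 2*j - 8)) -> r <= 10); else branch requires 3*v <= 10.
Before the if: ((v <= 18 -> 3*j + n > -1) -> (((r + 2*v > -6 or v > 2*j - 8) -> r <= 10) and ((not (r + 2*v > -6 or v > 2*j - 8)) -> r <= 10))) and ((not (v <= 18 -> 3*j + n > -1)) -> 3*v <= 10)
Before j := n + j: ((v <= 18 -> 3*j + 4*n > -1) -> (((r + 2*v > -6 or v > 2*j + 2*n - 8) -> r <= 10) and ((not (r + 2*v > -6 or v > 2*j + 2*n - 8)) -> r <= 10))) and ((not (v <= 18 -> 3*j + 4*n > -1)) -> 3*v <= 10)
Answer: WP = ((v <= 18 -> 3*j + 4*n > -1) -> (((r + 2*v > -6 or v > 2*j + 2*n - 8) -> r <= 10) and ((not (r + 2*v > -6 or v > 2*j + 2*n - 8)) -> r <= 10))) and ((not (v <= 18 -> 3*j + 4*n > -1)) -> 3*v <= 10)


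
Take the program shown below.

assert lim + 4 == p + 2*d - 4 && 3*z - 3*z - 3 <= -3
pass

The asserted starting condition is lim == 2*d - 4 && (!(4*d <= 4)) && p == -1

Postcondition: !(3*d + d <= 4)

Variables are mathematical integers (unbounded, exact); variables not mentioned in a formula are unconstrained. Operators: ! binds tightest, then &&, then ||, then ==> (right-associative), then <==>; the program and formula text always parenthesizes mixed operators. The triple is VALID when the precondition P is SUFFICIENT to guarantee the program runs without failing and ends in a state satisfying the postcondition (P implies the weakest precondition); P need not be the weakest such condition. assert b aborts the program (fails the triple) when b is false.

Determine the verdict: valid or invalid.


Working backward. After the program, the postcondition !(3*d + d <= 4) must hold; in canonical form it is !(4*d <= 4).
Before skip: !(4*d <= 4)
Before assert lim + 4 == p + 2*d - 4 && 3*z - 3*z - 3 <= -3: lim == 2*d + p - 8 && (!(4*d <= 4))
The weakest precondition is lim == 2*d + p - 8 && (!(4*d <= 4)).
Check whether lim == 2*d - 4 && (!(4*d <= 4)) && p == -1 implies it.
Countermodel: at the initial state d = 2, lim = 0, p = -1, the precondition holds but the weakest precondition fails.
Answer: invalid


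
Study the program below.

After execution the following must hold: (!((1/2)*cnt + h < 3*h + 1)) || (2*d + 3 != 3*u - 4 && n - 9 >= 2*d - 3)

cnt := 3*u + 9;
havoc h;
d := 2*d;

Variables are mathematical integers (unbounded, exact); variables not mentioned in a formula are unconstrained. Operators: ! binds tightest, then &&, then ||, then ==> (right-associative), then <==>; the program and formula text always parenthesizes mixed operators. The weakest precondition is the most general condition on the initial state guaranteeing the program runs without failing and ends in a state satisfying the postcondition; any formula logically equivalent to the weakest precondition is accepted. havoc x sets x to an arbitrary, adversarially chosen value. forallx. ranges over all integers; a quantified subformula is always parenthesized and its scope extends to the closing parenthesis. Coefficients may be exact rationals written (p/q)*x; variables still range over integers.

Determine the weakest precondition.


Working backward. After the program, the postcondition (!((1/2)*cnt + h < 3*h + 1)) || (2*d + 3 != 3*u - 4 && n - 9 >= 2*d - 3) must hold; in canonical form it is (!((1/2)*cnt < 2*h + 1)) || (2*d != 3*u - 7 && n >= 2*d + 6).
Before d := 2*d: (!((1/2)*cnt < 2*h + 1)) || (4*d != 3*u - 7 && n >= 4*d + 6)
Before havoc h: forall h_1. ((!((1/2)*cnt < 2*h_1 + 1)) || (4*d != 3*u - 7 && n >= 4*d + 6))
Before cnt := 3*u + 9: forall h_1. ((!((3/2)*u < 2*h_1 - 7/2)) || (4*d != 3*u - 7 && n >= 4*d + 6))
Answer: WP = forall h_1. ((!((3/2)*u < 2*h_1 - 7/2)) || (4*d != 3*u - 7 && n >= 4*d + 6))


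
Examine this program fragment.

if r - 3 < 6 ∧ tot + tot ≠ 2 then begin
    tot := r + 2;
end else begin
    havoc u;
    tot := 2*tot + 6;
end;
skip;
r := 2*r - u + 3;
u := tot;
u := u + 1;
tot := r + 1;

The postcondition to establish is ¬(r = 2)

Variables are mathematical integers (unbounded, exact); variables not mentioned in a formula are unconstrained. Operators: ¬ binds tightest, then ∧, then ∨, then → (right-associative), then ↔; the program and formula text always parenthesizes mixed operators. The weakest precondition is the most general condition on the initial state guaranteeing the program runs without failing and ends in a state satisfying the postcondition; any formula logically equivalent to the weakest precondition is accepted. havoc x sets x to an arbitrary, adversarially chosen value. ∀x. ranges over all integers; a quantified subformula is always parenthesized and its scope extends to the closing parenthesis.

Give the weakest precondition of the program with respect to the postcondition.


Working backward. After the program, ¬(r = 2) must hold.
Before tot := r + 1: ¬(r = 2)
Before u := u + 1: ¬(r = 2)
Before u := tot: ¬(r = 2)
Before r := 2*r - u + 3: ¬(2*r = u - 1)
Before skip: ¬(2*r = u - 1)
Then branch requires ¬(2*r = u - 1); else branch requires ∀u_1. (¬(2*r = u_1 - 1)).
Before the if: ((r < 9 ∧ 2*tot ≠ 2) → (¬(2*r = u - 1))) ∧ ((¬(r < 9 ∧ 2*tot ≠ 2)) → (∀u_1. (¬(2*r = u_1 - 1))))
Answer: WP = ((r < 9 ∧ 2*tot ≠ 2) → (¬(2*r = u - 1))) ∧ ((¬(r < 9 ∧ 2*tot ≠ 2)) → (∀u_1. (¬(2*r = u_1 - 1))))


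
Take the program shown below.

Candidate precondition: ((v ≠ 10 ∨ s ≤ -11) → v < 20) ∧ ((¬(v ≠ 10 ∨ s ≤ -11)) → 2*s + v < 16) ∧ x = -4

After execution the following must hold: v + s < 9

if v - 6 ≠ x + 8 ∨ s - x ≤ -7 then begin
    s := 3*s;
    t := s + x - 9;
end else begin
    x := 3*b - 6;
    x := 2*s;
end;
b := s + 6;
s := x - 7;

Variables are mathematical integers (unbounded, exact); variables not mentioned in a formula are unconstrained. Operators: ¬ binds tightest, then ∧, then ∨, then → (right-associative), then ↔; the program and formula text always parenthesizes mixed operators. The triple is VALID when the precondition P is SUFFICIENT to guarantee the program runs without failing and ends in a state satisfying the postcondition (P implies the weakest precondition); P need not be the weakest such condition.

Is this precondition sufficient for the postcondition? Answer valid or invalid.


Working backward. After the program, the postcondition v + s < 9 must hold; in canonical form it is s + v < 9.
Before s := x - 7: v + x < 16
Before b := s + 6: v + x < 16
Then branch requires v + x < 16; else branch requires 2*s + v < 16.
Before the if: ((v ≠ x + 14 ∨ s ≤ x - 7) → v + x < 16) ∧ ((¬(v ≠ x + 14 ∨ s ≤ x - 7)) → 2*s + v < 16)
The weakest precondition is ((v ≠ x + 14 ∨ s ≤ x - 7) → v + x < 16) ∧ ((¬(v ≠ x + 14 ∨ s ≤ x - 7)) → 2*s + v < 16).
Check whether ((v ≠ 10 ∨ s ≤ -11) → v < 20) ∧ ((¬(v ≠ 10 ∨ s ≤ -11)) → 2*s + v < 16) ∧ x = -4 implies it.
Every state satisfying the precondition satisfies the weakest precondition: the implication holds.
Answer: valid


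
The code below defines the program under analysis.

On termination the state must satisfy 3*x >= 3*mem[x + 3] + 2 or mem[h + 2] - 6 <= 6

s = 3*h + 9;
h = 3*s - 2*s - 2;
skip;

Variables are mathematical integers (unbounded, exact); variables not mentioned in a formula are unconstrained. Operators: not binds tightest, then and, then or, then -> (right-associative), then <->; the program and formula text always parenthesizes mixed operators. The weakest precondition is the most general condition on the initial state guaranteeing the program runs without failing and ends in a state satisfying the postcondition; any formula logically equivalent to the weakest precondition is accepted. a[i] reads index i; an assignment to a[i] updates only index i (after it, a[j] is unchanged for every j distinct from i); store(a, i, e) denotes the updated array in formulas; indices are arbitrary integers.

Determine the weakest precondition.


Working backward. After the program, the postcondition 3*x >= 3*mem[x + 3] + 2 or mem[h + 2] - 6 <= 6 must hold; in canonical form it is 3*x >= 3*mem[x + 3] + 2 or mem[h + 2] <= 12.
Before skip: 3*x >= 3*mem[x + 3] + 2 or mem[h + 2] <= 12
Before h := 3*s - 2*s - 2: 3*x >= 3*mem[x + 3] + 2 or mem[s] <= 12
Before s := 3*h + 9: 3*x >= 3*mem[x + 3] + 2 or mem[3*h + 9] <= 12
Answer: WP = 3*x >= 3*mem[x + 3] + 2 or mem[3*h + 9] <= 12


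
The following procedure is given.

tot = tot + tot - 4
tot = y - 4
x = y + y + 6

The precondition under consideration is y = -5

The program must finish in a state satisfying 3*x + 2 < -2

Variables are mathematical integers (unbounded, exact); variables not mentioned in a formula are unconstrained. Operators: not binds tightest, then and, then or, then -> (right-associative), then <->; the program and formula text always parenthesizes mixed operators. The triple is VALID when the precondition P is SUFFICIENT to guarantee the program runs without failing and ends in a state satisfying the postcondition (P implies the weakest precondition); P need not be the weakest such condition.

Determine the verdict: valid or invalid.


Working backward. After the program, the postcondition 3*x + 2 < -2 must hold; in canonical form it is 3*x < -4.
Before x := y + y + 6: 6*y < -22
Before tot := y - 4: 6*y < -22
Before tot := tot + tot - 4: 6*y < -22
The weakest precondition is 6*y < -22.
Check whether y = -5 implies it.
Every state satisfying the precondition satisfies the weakest precondition: the implication holds.
Answer: valid


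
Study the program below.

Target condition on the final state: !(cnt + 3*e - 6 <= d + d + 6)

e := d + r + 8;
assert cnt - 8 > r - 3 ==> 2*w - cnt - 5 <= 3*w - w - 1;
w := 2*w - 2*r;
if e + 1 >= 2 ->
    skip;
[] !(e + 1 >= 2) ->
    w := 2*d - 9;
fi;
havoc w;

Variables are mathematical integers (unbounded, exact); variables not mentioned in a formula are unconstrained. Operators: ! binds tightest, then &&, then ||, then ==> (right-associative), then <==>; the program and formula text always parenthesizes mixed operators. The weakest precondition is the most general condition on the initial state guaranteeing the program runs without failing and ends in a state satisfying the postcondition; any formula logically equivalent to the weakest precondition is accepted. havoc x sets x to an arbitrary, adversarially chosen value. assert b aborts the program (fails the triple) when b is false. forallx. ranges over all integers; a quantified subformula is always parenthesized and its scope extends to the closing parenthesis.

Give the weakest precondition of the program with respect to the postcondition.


Working backward. After the program, the postcondition !(cnt + 3*e - 6 <= d + d + 6) must hold; in canonical form it is !(cnt + 3*e <= 2*d + 12).
Before havoc w: !(cnt + 3*e <= 2*d + 12)
Then branch requires !(cnt + 3*e <= 2*d + 12); else branch requires !(cnt + 3*e <= 2*d + 12).
Before the if: (e >= 1 ==> (!(cnt + 3*e <= 2*d + 12))) && ((!(e >= 1)) ==> (!(cnt + 3*e <= 2*d + 12)))
Before w := 2*w - 2*r: (e >= 1 ==> (!(cnt + 3*e <= 2*d + 12))) && ((!(e >= 1)) ==> (!(cnt + 3*e <= 2*d + 12)))
Before assert cnt - 8 > r - 3 ==> 2*w - cnt - 5 <= 3*w - w - 1: (cnt > r + 5 ==> cnt >= -4) && (e >= 1 ==> (!(cnt + 3*e <= 2*d + 12))) && ((!(e >= 1)) ==> (!(cnt + 3*e <= 2*d + 12)))
Before e := d + r + 8: (cnt > r + 5 ==> cnt >= -4) && (d + r >= -7 ==> (!(cnt + d + 3*r <= -12))) && ((!(d + r >= -7)) ==> (!(cnt + d + 3*r <= -12)))
Answer: WP = (cnt > r + 5 ==> cnt >= -4) && (d + r >= -7 ==> (!(cnt + d + 3*r <= -12))) && ((!(d + r >= -7)) ==> (!(cnt + d + 3*r <= -12)))


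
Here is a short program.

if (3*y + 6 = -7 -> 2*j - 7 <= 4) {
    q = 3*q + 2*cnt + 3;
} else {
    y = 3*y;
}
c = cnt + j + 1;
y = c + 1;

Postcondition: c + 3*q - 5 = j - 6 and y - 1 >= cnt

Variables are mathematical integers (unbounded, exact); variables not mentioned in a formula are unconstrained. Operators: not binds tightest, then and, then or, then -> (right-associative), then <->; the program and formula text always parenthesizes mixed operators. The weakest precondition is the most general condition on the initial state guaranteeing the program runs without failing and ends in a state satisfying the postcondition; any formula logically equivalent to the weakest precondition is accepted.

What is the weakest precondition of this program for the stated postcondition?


Working backward. After the program, the postcondition c + 3*q - 5 = j - 6 and y - 1 >= cnt must hold; in canonical form it is c + 3*q = j - 1 and y >= cnt + 1.
Before y := c + 1: c + 3*q = j - 1 and c >= cnt
Before c := cnt + j + 1: cnt + 3*q = -2 and j >= -1
Then branch requires 7*cnt + 9*q = -11 and j >= -1; else branch requires cnt + 3*q = -2 and j >= -1.
Before the if: ((3*y = -13 -> 2*j <= 11) -> (7*cnt + 9*q = -11 and j >= -1)) and ((not (3*y = -13 -> 2*j <= 11)) -> (cnt + 3*q = -2 and j >= -1))
Answer: WP = ((3*y = -13 -> 2*j <= 11) -> (7*cnt + 9*q = -11 and j >= -1)) and ((not (3*y = -13 -> 2*j <= 11)) -> (cnt + 3*q = -2 and j >= -1))


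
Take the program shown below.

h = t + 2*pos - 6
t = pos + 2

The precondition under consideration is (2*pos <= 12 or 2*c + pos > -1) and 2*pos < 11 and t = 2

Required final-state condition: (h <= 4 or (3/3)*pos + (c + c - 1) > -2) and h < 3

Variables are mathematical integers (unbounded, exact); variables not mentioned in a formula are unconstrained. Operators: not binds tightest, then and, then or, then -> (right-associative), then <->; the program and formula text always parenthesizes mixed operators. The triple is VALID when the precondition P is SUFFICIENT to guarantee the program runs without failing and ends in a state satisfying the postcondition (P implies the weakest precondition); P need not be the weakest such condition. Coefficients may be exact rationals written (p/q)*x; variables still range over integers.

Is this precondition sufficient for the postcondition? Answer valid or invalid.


Working backward. After the program, the postcondition (h <= 4 or (3/3)*pos + (c + c - 1) > -2) and h < 3 must hold; in canonical form it is (h <= 4 or 2*c + pos > -1) and h < 3.
Before t := pos + 2: (h <= 4 or 2*c + pos > -1) and h < 3
Before h := t + 2*pos - 6: (2*pos + t <= 10 or 2*c + pos > -1) and 2*pos + t < 9
The weakest precondition is (2*pos + t <= 10 or 2*c + pos > -1) and 2*pos + t < 9.
Check whether (2*pos <= 12 or 2*c + pos > -1) and 2*pos < 11 and t = 2 implies it.
Countermodel: at the initial state c = 0, pos = 5, t = 2, the precondition holds but the weakest precondition fails.
Answer: invalid


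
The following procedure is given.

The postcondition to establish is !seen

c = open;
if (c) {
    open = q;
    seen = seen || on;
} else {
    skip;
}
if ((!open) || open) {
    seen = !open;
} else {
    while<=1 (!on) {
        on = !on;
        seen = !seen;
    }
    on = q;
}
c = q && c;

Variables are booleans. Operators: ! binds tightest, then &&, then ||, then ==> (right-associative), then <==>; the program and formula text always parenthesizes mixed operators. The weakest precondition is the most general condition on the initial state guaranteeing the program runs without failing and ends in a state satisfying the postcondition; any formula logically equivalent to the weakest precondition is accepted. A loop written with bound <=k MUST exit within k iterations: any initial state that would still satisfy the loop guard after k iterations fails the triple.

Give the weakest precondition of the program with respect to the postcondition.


Working backward. After the program, !seen must hold.
Before c := q && c: !seen
Then branch requires open; else branch requires ((!on) ==> ((!on) && seen)) && (on ==> (!seen)).
Before the if: open
Then branch requires q; else branch requires open.
Before the if: (c ==> q) && ((!c) ==> open)
Before c := open: (open ==> q) && ((!open) ==> open)
Answer: WP = (open ==> q) && ((!open) ==> open)


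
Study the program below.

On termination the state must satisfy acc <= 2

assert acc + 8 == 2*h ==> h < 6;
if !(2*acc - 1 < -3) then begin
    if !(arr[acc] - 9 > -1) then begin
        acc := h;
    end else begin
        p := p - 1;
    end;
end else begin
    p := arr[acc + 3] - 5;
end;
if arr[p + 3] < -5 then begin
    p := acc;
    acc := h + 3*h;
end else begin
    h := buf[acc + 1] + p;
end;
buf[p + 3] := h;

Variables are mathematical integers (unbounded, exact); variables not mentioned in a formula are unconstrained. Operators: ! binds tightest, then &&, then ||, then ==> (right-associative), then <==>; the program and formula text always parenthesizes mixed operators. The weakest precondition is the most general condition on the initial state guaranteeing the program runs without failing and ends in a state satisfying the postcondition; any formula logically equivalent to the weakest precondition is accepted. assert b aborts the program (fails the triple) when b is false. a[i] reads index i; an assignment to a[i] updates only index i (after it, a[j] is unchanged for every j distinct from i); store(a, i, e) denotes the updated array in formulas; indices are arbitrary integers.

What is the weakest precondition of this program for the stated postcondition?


Working backward. After the program, acc <= 2 must hold.
Before buf[p + 3] := h: acc <= 2
Then branch requires 4*h <= 2; else branch requires acc <= 2.
Before the if: (arr[p + 3] < -5 ==> 4*h <= 2) && ((!(arr[p + 3] < -5)) ==> acc <= 2)
Then branch requires ((!(arr[acc] > 8)) ==> ((arr[p + 3] < -5 ==> 4*h <= 2) && ((!(arr[p + 3] < -5)) ==> h <= 2))) && (arr[acc] > 8 ==> ((arr[p + 2] < -5 ==> 4*h <= 2) && ((!(arr[p + 2] < -5)) ==> acc <= 2))); else branch requires (arr[arr[acc + 3] - 2] < -5 ==> 4*h <= 2) && ((!(arr[arr[acc + 3] - 2] < -5)) ==> acc <= 2).
Before the if: ((!(2*acc < -2)) ==> (((!(arr[acc] > 8)) ==> ((arr[p + 3] < -5 ==> 4*h <= 2) && ((!(arr[p + 3] < -5)) ==> h <= 2))) && (arr[acc] > 8 ==> ((arr[p + 2] < -5 ==> 4*h <= 2) && ((!(arr[p + 2] < -5)) ==> acc <= 2))))) && (2*acc < -2 ==> ((arr[arr[acc + 3] - 2] < -5 ==> 4*h <= 2) && ((!(arr[arr[acc + 3] - 2] < -5)) ==> acc <= 2)))
Before assert acc + 8 == 2*h ==> h < 6: (acc == 2*h - 8 ==> h < 6) && ((!(2*acc < -2)) ==> (((!(arr[acc] > 8)) ==> ((arr[p + 3] < -5 ==> 4*h <= 2) && ((!(arr[p + 3] < -5)) ==> h <= 2))) && (arr[acc] > 8 ==> ((arr[p + 2] < -5 ==> 4*h <= 2) && ((!(arr[p + 2] < -5)) ==> acc <= 2))))) && (2*acc < -2 ==> ((arr[arr[acc + 3] - 2] < -5 ==> 4*h <= 2) && ((!(arr[arr[acc + 3] - 2] < -5)) ==> acc <= 2)))
Answer: WP = (acc == 2*h - 8 ==> h < 6) && ((!(2*acc < -2)) ==> (((!(arr[acc] > 8)) ==> ((arr[p + 3] < -5 ==> 4*h <= 2) && ((!(arr[p + 3] < -5)) ==> h <= 2))) && (arr[acc] > 8 ==> ((arr[p + 2] < -5 ==> 4*h <= 2) && ((!(arr[p + 2] < -5)) ==> acc <= 2))))) && (2*acc < -2 ==> ((arr[arr[acc + 3] - 2] < -5 ==> 4*h <= 2) && ((!(arr[arr[acc + 3] - 2] < -5)) ==> acc <= 2)))


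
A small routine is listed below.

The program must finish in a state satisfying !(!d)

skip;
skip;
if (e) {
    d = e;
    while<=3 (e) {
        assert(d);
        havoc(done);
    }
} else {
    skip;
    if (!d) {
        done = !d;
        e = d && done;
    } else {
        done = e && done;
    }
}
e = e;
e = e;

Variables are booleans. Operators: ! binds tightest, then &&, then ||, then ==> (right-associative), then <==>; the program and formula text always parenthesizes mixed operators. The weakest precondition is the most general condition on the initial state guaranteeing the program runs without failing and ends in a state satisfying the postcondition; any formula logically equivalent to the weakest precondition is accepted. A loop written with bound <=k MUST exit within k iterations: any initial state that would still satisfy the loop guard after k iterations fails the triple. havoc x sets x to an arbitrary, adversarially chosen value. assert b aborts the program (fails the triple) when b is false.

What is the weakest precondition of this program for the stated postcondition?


Working backward. After the program, the postcondition !(!d) must hold; in canonical form it is d.
Before e := e: d
Before e := e: d
Then branch requires (!e) && ((!e) ==> e); else branch requires (!d) ==> d.
Before the if: (e ==> ((!e) && ((!e) ==> e))) && ((!e) ==> ((!d) ==> d))
Before skip: (e ==> ((!e) && ((!e) ==> e))) && ((!e) ==> ((!d) ==> d))
Before skip: (e ==> ((!e) && ((!e) ==> e))) && ((!e) ==> ((!d) ==> d))
Answer: WP = (e ==> ((!e) && ((!e) ==> e))) && ((!e) ==> ((!d) ==> d))


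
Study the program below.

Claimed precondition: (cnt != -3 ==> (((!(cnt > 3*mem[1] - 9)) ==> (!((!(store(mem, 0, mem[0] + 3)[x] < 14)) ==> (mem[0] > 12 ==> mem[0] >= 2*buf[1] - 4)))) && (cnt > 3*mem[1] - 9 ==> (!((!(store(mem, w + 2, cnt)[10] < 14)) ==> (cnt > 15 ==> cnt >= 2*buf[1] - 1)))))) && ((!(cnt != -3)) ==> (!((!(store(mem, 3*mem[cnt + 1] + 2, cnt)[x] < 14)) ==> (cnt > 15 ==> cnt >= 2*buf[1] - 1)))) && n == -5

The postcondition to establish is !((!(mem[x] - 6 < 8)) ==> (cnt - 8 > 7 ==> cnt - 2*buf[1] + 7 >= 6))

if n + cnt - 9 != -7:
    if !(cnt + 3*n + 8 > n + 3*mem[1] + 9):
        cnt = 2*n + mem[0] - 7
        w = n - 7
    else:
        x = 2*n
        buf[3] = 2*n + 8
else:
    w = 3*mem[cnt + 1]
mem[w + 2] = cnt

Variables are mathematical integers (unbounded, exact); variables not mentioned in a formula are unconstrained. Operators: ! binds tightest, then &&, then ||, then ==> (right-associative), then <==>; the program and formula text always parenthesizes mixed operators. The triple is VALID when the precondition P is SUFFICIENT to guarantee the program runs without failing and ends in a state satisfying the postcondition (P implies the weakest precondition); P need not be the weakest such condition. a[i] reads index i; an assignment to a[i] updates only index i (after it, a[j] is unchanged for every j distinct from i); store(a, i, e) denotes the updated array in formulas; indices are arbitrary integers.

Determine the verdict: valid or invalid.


Working backward. After the program, the postcondition !((!(mem[x] - 6 < 8)) ==> (cnt - 8 > 7 ==> cnt - 2*buf[1] + 7 >= 6)) must hold; in canonical form it is !((!(mem[x] < 14)) ==> (cnt > 15 ==> cnt >= 2*buf[1] - 1)).
Before mem[w + 2] := cnt: !((!(store(mem, w + 2, cnt)[x] < 14)) ==> (cnt > 15 ==> cnt >= 2*buf[1] - 1))
Then branch requires ((!(cnt + 2*n > 3*mem[1] + 1)) ==> (!((!(store(mem, n - 5, mem[0] + 2*n - 7)[x] < 14)) ==> (mem[0] + 2*n > 22 ==> mem[0] + 2*n >= 2*buf[1] + 6)))) && (cnt + 2*n > 3*mem[1] + 1 ==> (!((!(store(mem, w + 2, cnt)[2*n] < 14)) ==> (cnt > 15 ==> cnt >= 2*buf[1] - 1)))); else branch requires !((!(store(mem, 3*mem[cnt + 1] + 2, cnt)[x] < 14)) ==> (cnt > 15 ==> cnt >= 2*buf[1] - 1)).
Before the if: (cnt + n != 2 ==> (((!(cnt + 2*n > 3*mem[1] + 1)) ==> (!((!(store(mem, n - 5, mem[0] + 2*n - 7)[x] < 14)) ==> (mem[0] + 2*n > 22 ==> mem[0] + 2*n >= 2*buf[1] + 6)))) && (cnt + 2*n > 3*mem[1] + 1 ==> (!((!(store(mem, w + 2, cnt)[2*n] < 14)) ==> (cnt > 15 ==> cnt >= 2*buf[1] - 1)))))) && ((!(cnt + n != 2)) ==> (!((!(store(mem, 3*mem[cnt + 1] + 2, cnt)[x] < 14)) ==> (cnt > 15 ==> cnt >= 2*buf[1] - 1))))
The weakest precondition is (cnt + n != 2 ==> (((!(cnt + 2*n > 3*mem[1] + 1)) ==> (!((!(store(mem, n - 5, mem[0] + 2*n - 7)[x] < 14)) ==> (mem[0] + 2*n > 22 ==> mem[0] + 2*n >= 2*buf[1] + 6)))) && (cnt + 2*n > 3*mem[1] + 1 ==> (!((!(store(mem, w + 2, cnt)[2*n] < 14)) ==> (cnt > 15 ==> cnt >= 2*buf[1] - 1)))))) && ((!(cnt + n != 2)) ==> (!((!(store(mem, 3*mem[cnt + 1] + 2, cnt)[x] < 14)) ==> (cnt > 15 ==> cnt >= 2*buf[1] - 1)))).
Check whether (cnt != -3 ==> (((!(cnt > 3*mem[1] - 9)) ==> (!((!(store(mem, 0, mem[0] + 3)[x] < 14)) ==> (mem[0] > 12 ==> mem[0] >= 2*buf[1] - 4)))) && (cnt > 3*mem[1] - 9 ==> (!((!(store(mem, w + 2, cnt)[10] < 14)) ==> (cnt > 15 ==> cnt >= 2*buf[1] - 1)))))) && ((!(cnt != -3)) ==> (!((!(store(mem, 3*mem[cnt + 1] + 2, cnt)[x] < 14)) ==> (cnt > 15 ==> cnt >= 2*buf[1] - 1)))) && n == -5 implies it.
Countermodel: at the initial state buf = {[-10] = 10, [0] = 10, [1] = 10, [8] = 10, [10] = 10, [12] = 10, [19] = 10, elsewhere 10}, cnt = 18, mem = {[-10] = 2, [0] = 13, [1] = 9, [8] = 2, [10] = 2, [12] = 2, [19] = 2, elsewhere 2}, n = -5, w = 10, x = 0, the precondition holds but the weakest precondition fails.
Answer: invalid


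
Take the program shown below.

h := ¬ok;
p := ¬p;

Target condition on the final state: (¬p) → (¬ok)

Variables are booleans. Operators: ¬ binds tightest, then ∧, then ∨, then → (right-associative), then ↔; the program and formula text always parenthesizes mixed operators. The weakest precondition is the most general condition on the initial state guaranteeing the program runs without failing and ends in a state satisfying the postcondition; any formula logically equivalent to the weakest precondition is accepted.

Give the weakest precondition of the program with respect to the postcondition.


Working backward. After the program, (¬p) → (¬ok) must hold.
Before p := ¬p: p → (¬ok)
Before h := ¬ok: p → (¬ok)
Answer: WP = p → (¬ok)


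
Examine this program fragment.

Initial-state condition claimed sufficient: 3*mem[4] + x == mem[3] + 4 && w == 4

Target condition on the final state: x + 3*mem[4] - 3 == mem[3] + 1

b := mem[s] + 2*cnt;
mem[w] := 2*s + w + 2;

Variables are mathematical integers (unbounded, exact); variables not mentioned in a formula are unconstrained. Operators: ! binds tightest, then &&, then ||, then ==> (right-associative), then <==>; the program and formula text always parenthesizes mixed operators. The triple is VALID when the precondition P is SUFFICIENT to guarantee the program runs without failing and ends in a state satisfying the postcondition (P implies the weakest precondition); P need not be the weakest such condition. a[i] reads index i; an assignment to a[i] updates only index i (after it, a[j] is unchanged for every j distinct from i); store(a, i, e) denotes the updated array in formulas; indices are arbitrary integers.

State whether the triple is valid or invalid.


Working backward. After the program, the postcondition x + 3*mem[4] - 3 == mem[3] + 1 must hold; in canonical form it is 3*mem[4] + x == mem[3] + 4.
Before mem[w] := 2*s + w + 2: 3*store(mem, w, 2*s + w + 2)[4] + x == store(mem, w, 2*s + w + 2)[3] + 4
Before b := mem[s] + 2*cnt: 3*store(mem, w, 2*s + w + 2)[4] + x == store(mem, w, 2*s + w + 2)[3] + 4
The weakest precondition is 3*store(mem, w, 2*s + w + 2)[4] + x == store(mem, w, 2*s + w + 2)[3] + 4.
Check whether 3*mem[4] + x == mem[3] + 4 && w == 4 implies it.
Countermodel: at the initial state mem = {[3] = 0, [4] = 0, elsewhere 0}, s = 0, w = 4, x = 4, the precondition holds but the weakest precondition fails.
Answer: invalid


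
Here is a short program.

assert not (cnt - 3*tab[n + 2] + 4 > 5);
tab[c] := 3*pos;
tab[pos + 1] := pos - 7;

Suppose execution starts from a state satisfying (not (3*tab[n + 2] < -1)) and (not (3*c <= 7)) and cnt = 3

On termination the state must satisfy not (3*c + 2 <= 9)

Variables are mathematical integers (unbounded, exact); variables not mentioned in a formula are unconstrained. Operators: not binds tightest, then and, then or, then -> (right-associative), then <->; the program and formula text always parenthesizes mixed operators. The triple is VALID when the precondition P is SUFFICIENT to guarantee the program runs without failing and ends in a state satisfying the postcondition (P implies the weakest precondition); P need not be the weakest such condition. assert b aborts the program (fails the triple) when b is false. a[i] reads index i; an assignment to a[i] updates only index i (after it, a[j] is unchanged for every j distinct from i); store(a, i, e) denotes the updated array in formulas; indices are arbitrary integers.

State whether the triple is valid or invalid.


Working backward. After the program, the postcondition not (3*c + 2 <= 9) must hold; in canonical form it is not (3*c <= 7).
Before tab[pos + 1] := pos - 7: not (3*c <= 7)
Before tab[c] := 3*pos: not (3*c <= 7)
Before assert not (cnt - 3*tab[n + 2] + 4 > 5): (not (cnt > 3*tab[n + 2] + 1)) and (not (3*c <= 7))
The weakest precondition is (not (cnt > 3*tab[n + 2] + 1)) and (not (3*c <= 7)).
Check whether (not (3*tab[n + 2] < -1)) and (not (3*c <= 7)) and cnt = 3 implies it.
Countermodel: at the initial state c = 3, cnt = 3, n = -2, tab = {[0] = 0, elsewhere 0}, the precondition holds but the weakest precondition fails.
Answer: invalid


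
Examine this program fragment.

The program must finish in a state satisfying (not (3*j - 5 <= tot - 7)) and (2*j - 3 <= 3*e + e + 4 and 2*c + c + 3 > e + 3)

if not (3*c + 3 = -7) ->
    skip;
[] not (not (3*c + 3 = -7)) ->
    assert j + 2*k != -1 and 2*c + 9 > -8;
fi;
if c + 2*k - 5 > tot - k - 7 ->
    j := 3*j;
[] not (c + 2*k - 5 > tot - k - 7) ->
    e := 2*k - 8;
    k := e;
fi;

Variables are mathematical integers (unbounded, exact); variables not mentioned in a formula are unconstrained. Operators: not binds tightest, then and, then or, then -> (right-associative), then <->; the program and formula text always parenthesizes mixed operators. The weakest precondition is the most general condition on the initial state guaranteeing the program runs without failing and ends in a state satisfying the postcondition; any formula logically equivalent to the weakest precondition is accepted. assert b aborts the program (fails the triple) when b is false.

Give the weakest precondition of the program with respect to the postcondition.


Working backward. After the program, the postcondition (not (3*j - 5 <= tot - 7)) and (2*j - 3 <= 3*e + e + 4 and 2*c + c + 3 > e + 3) must hold; in canonical form it is (not (3*j <= tot - 2)) and 2*j <= 4*e + 7 and 3*c > e.
Then branch requires (not (9*j <= tot - 2)) and 6*j <= 4*e + 7 and 3*c > e; else branch requires (not (3*j <= tot - 2)) and 2*j <= 8*k - 25 and 3*c > 2*k - 8.
Before the if: (c + 3*k > tot - 2 -> ((not (9*j <= tot - 2)) and 6*j <= 4*e + 7 and 3*c > e)) and ((not (c + 3*k > tot - 2)) -> ((not (3*j <= tot - 2)) and 2*j <= 8*k - 25 and 3*c > 2*k - 8))
Then branch requires (c + 3*k > tot - 2 -> ((not (9*j <= tot - 2)) and 6*j <= 4*e + 7 and 3*c > e)) and ((not (c + 3*k > tot - 2)) -> ((not (3*j <= tot - 2)) and 2*j <= 8*k - 25 and 3*c > 2*k - 8)); else branch requires j + 2*k != -1 and 2*c > -17 and (c + 3*k > tot - 2 -> ((not (9*j <= tot - 2)) and 6*j <= 4*e + 7 and 3*c > e)) and ((not (c + 3*k > tot - 2)) -> ((not (3*j <= tot - 2)) and 2*j <= 8*k - 25 and 3*c > 2*k - 8)).
Before the if: ((not (3*c = -10)) -> ((c + 3*k > tot - 2 -> ((not (9*j <= tot - 2)) and 6*j <= 4*e + 7 and 3*c > e)) and ((not (c + 3*k > tot - 2)) -> ((not (3*j <= tot - 2)) and 2*j <= 8*k - 25 and 3*c > 2*k - 8)))) and (3*c = -10 -> (j + 2*k != -1 and 2*c > -17 and (c + 3*k > tot - 2 -> ((not (9*j <= tot - 2)) and 6*j <= 4*e + 7 and 3*c > e)) and ((not (c + 3*k > tot - 2)) -> ((not (3*j <= tot - 2)) and 2*j <= 8*k - 25 and 3*c > 2*k - 8))))
Answer: WP = ((not (3*c = -10)) -> ((c + 3*k > tot - 2 -> ((not (9*j <= tot - 2)) and 6*j <= 4*e + 7 and 3*c > e)) and ((not (c + 3*k > tot - 2)) -> ((not (3*j <= tot - 2)) and 2*j <= 8*k - 25 and 3*c > 2*k - 8)))) and (3*c = -10 -> (j + 2*k != -1 and 2*c > -17 and (c + 3*k > tot - 2 -> ((not (9*j <= tot - 2)) and 6*j <= 4*e + 7 and 3*c > e)) and ((not (c + 3*k > tot - 2)) -> ((not (3*j <= tot - 2)) and 2*j <= 8*k - 25 and 3*c > 2*k - 8))))
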